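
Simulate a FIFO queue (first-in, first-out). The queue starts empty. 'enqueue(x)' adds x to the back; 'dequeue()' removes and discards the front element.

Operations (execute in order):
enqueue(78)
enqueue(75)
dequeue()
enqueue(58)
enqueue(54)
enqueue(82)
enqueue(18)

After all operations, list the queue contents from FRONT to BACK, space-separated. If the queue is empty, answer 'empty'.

enqueue(78): [78]
enqueue(75): [78, 75]
dequeue(): [75]
enqueue(58): [75, 58]
enqueue(54): [75, 58, 54]
enqueue(82): [75, 58, 54, 82]
enqueue(18): [75, 58, 54, 82, 18]

Answer: 75 58 54 82 18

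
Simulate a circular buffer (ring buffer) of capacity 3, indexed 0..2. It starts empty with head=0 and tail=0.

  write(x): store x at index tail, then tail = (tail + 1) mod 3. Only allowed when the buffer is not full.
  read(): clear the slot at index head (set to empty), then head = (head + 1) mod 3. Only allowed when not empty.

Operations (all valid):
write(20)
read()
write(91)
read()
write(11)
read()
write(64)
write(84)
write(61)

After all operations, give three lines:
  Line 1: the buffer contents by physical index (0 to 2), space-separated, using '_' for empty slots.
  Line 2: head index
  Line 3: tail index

Answer: 64 84 61
0
0

Derivation:
write(20): buf=[20 _ _], head=0, tail=1, size=1
read(): buf=[_ _ _], head=1, tail=1, size=0
write(91): buf=[_ 91 _], head=1, tail=2, size=1
read(): buf=[_ _ _], head=2, tail=2, size=0
write(11): buf=[_ _ 11], head=2, tail=0, size=1
read(): buf=[_ _ _], head=0, tail=0, size=0
write(64): buf=[64 _ _], head=0, tail=1, size=1
write(84): buf=[64 84 _], head=0, tail=2, size=2
write(61): buf=[64 84 61], head=0, tail=0, size=3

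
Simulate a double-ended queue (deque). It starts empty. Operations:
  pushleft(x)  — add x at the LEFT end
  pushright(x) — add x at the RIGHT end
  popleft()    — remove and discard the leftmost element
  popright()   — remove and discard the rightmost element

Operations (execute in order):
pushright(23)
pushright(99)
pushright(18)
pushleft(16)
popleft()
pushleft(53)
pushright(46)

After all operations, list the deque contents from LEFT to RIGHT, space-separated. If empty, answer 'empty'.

Answer: 53 23 99 18 46

Derivation:
pushright(23): [23]
pushright(99): [23, 99]
pushright(18): [23, 99, 18]
pushleft(16): [16, 23, 99, 18]
popleft(): [23, 99, 18]
pushleft(53): [53, 23, 99, 18]
pushright(46): [53, 23, 99, 18, 46]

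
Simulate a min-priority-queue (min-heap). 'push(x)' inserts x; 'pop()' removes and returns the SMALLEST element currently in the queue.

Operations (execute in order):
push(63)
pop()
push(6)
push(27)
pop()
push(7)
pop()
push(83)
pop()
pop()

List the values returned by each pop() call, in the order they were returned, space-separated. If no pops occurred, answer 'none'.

Answer: 63 6 7 27 83

Derivation:
push(63): heap contents = [63]
pop() → 63: heap contents = []
push(6): heap contents = [6]
push(27): heap contents = [6, 27]
pop() → 6: heap contents = [27]
push(7): heap contents = [7, 27]
pop() → 7: heap contents = [27]
push(83): heap contents = [27, 83]
pop() → 27: heap contents = [83]
pop() → 83: heap contents = []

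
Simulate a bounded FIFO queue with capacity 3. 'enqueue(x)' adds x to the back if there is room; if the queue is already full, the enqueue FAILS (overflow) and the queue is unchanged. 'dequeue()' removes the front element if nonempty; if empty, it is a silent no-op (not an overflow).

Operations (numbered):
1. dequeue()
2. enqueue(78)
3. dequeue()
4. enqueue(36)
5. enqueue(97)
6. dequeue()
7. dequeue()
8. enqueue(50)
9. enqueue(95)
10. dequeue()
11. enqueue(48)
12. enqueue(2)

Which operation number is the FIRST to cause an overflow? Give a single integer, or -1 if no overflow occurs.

1. dequeue(): empty, no-op, size=0
2. enqueue(78): size=1
3. dequeue(): size=0
4. enqueue(36): size=1
5. enqueue(97): size=2
6. dequeue(): size=1
7. dequeue(): size=0
8. enqueue(50): size=1
9. enqueue(95): size=2
10. dequeue(): size=1
11. enqueue(48): size=2
12. enqueue(2): size=3

Answer: -1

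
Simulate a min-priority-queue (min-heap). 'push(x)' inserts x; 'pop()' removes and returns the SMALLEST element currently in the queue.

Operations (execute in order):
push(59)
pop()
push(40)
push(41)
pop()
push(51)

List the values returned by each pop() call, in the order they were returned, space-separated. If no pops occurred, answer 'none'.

Answer: 59 40

Derivation:
push(59): heap contents = [59]
pop() → 59: heap contents = []
push(40): heap contents = [40]
push(41): heap contents = [40, 41]
pop() → 40: heap contents = [41]
push(51): heap contents = [41, 51]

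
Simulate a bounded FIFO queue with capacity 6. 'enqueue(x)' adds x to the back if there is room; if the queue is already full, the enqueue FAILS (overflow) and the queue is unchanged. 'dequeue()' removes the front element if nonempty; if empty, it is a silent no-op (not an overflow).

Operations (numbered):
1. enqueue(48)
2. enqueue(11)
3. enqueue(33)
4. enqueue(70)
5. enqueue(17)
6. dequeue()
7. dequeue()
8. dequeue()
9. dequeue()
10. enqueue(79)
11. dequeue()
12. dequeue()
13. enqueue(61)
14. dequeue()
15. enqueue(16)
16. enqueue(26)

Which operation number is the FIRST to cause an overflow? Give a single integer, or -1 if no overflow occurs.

Answer: -1

Derivation:
1. enqueue(48): size=1
2. enqueue(11): size=2
3. enqueue(33): size=3
4. enqueue(70): size=4
5. enqueue(17): size=5
6. dequeue(): size=4
7. dequeue(): size=3
8. dequeue(): size=2
9. dequeue(): size=1
10. enqueue(79): size=2
11. dequeue(): size=1
12. dequeue(): size=0
13. enqueue(61): size=1
14. dequeue(): size=0
15. enqueue(16): size=1
16. enqueue(26): size=2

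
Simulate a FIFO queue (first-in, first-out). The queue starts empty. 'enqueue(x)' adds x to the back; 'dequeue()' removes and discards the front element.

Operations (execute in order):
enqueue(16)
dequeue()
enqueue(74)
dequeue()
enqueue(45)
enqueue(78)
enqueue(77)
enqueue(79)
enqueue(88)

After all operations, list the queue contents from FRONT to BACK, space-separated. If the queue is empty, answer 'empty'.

Answer: 45 78 77 79 88

Derivation:
enqueue(16): [16]
dequeue(): []
enqueue(74): [74]
dequeue(): []
enqueue(45): [45]
enqueue(78): [45, 78]
enqueue(77): [45, 78, 77]
enqueue(79): [45, 78, 77, 79]
enqueue(88): [45, 78, 77, 79, 88]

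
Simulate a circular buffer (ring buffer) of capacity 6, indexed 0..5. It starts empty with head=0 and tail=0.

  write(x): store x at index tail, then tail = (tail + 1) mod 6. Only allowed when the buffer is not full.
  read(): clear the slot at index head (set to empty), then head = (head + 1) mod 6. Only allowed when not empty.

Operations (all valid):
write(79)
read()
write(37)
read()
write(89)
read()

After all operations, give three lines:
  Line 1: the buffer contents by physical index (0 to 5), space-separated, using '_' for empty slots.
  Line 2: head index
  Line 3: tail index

write(79): buf=[79 _ _ _ _ _], head=0, tail=1, size=1
read(): buf=[_ _ _ _ _ _], head=1, tail=1, size=0
write(37): buf=[_ 37 _ _ _ _], head=1, tail=2, size=1
read(): buf=[_ _ _ _ _ _], head=2, tail=2, size=0
write(89): buf=[_ _ 89 _ _ _], head=2, tail=3, size=1
read(): buf=[_ _ _ _ _ _], head=3, tail=3, size=0

Answer: _ _ _ _ _ _
3
3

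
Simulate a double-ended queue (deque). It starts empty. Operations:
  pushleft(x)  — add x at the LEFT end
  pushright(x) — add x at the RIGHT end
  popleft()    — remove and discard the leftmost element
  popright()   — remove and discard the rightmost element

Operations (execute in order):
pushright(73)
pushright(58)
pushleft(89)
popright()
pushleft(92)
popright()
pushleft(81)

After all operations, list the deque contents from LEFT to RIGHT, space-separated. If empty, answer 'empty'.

pushright(73): [73]
pushright(58): [73, 58]
pushleft(89): [89, 73, 58]
popright(): [89, 73]
pushleft(92): [92, 89, 73]
popright(): [92, 89]
pushleft(81): [81, 92, 89]

Answer: 81 92 89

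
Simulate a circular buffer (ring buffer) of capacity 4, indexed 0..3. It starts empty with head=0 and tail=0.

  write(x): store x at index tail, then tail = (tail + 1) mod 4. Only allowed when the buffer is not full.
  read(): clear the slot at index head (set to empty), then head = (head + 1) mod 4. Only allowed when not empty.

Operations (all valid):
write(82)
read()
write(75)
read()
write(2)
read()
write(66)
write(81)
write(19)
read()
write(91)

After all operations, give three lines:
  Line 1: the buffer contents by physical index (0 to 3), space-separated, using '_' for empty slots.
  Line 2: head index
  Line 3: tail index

write(82): buf=[82 _ _ _], head=0, tail=1, size=1
read(): buf=[_ _ _ _], head=1, tail=1, size=0
write(75): buf=[_ 75 _ _], head=1, tail=2, size=1
read(): buf=[_ _ _ _], head=2, tail=2, size=0
write(2): buf=[_ _ 2 _], head=2, tail=3, size=1
read(): buf=[_ _ _ _], head=3, tail=3, size=0
write(66): buf=[_ _ _ 66], head=3, tail=0, size=1
write(81): buf=[81 _ _ 66], head=3, tail=1, size=2
write(19): buf=[81 19 _ 66], head=3, tail=2, size=3
read(): buf=[81 19 _ _], head=0, tail=2, size=2
write(91): buf=[81 19 91 _], head=0, tail=3, size=3

Answer: 81 19 91 _
0
3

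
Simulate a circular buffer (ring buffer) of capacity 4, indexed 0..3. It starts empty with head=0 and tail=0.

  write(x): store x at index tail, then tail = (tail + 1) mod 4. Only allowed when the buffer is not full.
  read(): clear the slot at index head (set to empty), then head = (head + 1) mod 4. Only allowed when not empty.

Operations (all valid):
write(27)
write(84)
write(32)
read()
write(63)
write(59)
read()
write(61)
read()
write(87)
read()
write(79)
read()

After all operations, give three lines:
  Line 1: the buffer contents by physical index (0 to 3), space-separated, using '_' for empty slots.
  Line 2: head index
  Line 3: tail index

Answer: _ 61 87 79
1
0

Derivation:
write(27): buf=[27 _ _ _], head=0, tail=1, size=1
write(84): buf=[27 84 _ _], head=0, tail=2, size=2
write(32): buf=[27 84 32 _], head=0, tail=3, size=3
read(): buf=[_ 84 32 _], head=1, tail=3, size=2
write(63): buf=[_ 84 32 63], head=1, tail=0, size=3
write(59): buf=[59 84 32 63], head=1, tail=1, size=4
read(): buf=[59 _ 32 63], head=2, tail=1, size=3
write(61): buf=[59 61 32 63], head=2, tail=2, size=4
read(): buf=[59 61 _ 63], head=3, tail=2, size=3
write(87): buf=[59 61 87 63], head=3, tail=3, size=4
read(): buf=[59 61 87 _], head=0, tail=3, size=3
write(79): buf=[59 61 87 79], head=0, tail=0, size=4
read(): buf=[_ 61 87 79], head=1, tail=0, size=3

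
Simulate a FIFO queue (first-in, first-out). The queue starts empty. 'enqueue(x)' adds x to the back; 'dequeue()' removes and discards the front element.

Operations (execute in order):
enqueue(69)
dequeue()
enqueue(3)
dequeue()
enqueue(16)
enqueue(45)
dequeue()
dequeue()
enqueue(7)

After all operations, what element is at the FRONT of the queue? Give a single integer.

enqueue(69): queue = [69]
dequeue(): queue = []
enqueue(3): queue = [3]
dequeue(): queue = []
enqueue(16): queue = [16]
enqueue(45): queue = [16, 45]
dequeue(): queue = [45]
dequeue(): queue = []
enqueue(7): queue = [7]

Answer: 7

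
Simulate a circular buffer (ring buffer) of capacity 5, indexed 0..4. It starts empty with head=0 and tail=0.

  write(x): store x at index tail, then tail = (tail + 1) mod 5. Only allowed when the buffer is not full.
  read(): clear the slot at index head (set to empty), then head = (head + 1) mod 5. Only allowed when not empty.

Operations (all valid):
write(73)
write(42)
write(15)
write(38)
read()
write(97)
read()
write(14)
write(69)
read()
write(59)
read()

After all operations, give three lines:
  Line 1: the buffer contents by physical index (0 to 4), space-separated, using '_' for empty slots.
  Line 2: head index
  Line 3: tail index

write(73): buf=[73 _ _ _ _], head=0, tail=1, size=1
write(42): buf=[73 42 _ _ _], head=0, tail=2, size=2
write(15): buf=[73 42 15 _ _], head=0, tail=3, size=3
write(38): buf=[73 42 15 38 _], head=0, tail=4, size=4
read(): buf=[_ 42 15 38 _], head=1, tail=4, size=3
write(97): buf=[_ 42 15 38 97], head=1, tail=0, size=4
read(): buf=[_ _ 15 38 97], head=2, tail=0, size=3
write(14): buf=[14 _ 15 38 97], head=2, tail=1, size=4
write(69): buf=[14 69 15 38 97], head=2, tail=2, size=5
read(): buf=[14 69 _ 38 97], head=3, tail=2, size=4
write(59): buf=[14 69 59 38 97], head=3, tail=3, size=5
read(): buf=[14 69 59 _ 97], head=4, tail=3, size=4

Answer: 14 69 59 _ 97
4
3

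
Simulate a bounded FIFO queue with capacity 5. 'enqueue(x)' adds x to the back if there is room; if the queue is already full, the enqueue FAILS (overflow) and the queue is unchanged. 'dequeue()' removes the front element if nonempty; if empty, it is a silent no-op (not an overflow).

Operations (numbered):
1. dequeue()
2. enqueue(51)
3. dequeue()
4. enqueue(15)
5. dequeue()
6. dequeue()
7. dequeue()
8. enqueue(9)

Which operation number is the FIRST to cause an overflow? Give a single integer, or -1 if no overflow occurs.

Answer: -1

Derivation:
1. dequeue(): empty, no-op, size=0
2. enqueue(51): size=1
3. dequeue(): size=0
4. enqueue(15): size=1
5. dequeue(): size=0
6. dequeue(): empty, no-op, size=0
7. dequeue(): empty, no-op, size=0
8. enqueue(9): size=1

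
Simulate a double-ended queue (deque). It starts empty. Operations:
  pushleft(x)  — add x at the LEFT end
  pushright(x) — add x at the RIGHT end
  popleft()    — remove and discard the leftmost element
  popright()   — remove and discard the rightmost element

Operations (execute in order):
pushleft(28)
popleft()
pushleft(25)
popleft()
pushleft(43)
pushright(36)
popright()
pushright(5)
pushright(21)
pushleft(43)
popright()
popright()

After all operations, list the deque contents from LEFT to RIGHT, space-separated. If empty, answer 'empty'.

Answer: 43 43

Derivation:
pushleft(28): [28]
popleft(): []
pushleft(25): [25]
popleft(): []
pushleft(43): [43]
pushright(36): [43, 36]
popright(): [43]
pushright(5): [43, 5]
pushright(21): [43, 5, 21]
pushleft(43): [43, 43, 5, 21]
popright(): [43, 43, 5]
popright(): [43, 43]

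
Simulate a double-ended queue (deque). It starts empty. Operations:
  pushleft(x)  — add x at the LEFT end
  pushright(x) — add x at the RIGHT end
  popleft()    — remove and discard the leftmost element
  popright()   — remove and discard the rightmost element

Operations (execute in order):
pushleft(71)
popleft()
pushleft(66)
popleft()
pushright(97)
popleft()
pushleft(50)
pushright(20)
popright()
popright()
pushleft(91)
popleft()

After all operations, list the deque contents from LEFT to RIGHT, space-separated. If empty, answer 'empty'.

pushleft(71): [71]
popleft(): []
pushleft(66): [66]
popleft(): []
pushright(97): [97]
popleft(): []
pushleft(50): [50]
pushright(20): [50, 20]
popright(): [50]
popright(): []
pushleft(91): [91]
popleft(): []

Answer: empty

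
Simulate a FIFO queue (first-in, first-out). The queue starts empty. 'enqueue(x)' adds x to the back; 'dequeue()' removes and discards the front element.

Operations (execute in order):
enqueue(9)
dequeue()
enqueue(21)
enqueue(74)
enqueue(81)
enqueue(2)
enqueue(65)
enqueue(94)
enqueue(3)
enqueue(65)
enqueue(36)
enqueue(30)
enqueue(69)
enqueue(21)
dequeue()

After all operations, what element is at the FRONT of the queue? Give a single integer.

Answer: 74

Derivation:
enqueue(9): queue = [9]
dequeue(): queue = []
enqueue(21): queue = [21]
enqueue(74): queue = [21, 74]
enqueue(81): queue = [21, 74, 81]
enqueue(2): queue = [21, 74, 81, 2]
enqueue(65): queue = [21, 74, 81, 2, 65]
enqueue(94): queue = [21, 74, 81, 2, 65, 94]
enqueue(3): queue = [21, 74, 81, 2, 65, 94, 3]
enqueue(65): queue = [21, 74, 81, 2, 65, 94, 3, 65]
enqueue(36): queue = [21, 74, 81, 2, 65, 94, 3, 65, 36]
enqueue(30): queue = [21, 74, 81, 2, 65, 94, 3, 65, 36, 30]
enqueue(69): queue = [21, 74, 81, 2, 65, 94, 3, 65, 36, 30, 69]
enqueue(21): queue = [21, 74, 81, 2, 65, 94, 3, 65, 36, 30, 69, 21]
dequeue(): queue = [74, 81, 2, 65, 94, 3, 65, 36, 30, 69, 21]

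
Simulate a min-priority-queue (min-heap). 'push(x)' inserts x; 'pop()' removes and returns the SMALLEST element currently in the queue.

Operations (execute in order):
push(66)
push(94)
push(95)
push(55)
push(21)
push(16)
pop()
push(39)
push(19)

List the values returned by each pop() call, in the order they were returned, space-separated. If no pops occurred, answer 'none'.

push(66): heap contents = [66]
push(94): heap contents = [66, 94]
push(95): heap contents = [66, 94, 95]
push(55): heap contents = [55, 66, 94, 95]
push(21): heap contents = [21, 55, 66, 94, 95]
push(16): heap contents = [16, 21, 55, 66, 94, 95]
pop() → 16: heap contents = [21, 55, 66, 94, 95]
push(39): heap contents = [21, 39, 55, 66, 94, 95]
push(19): heap contents = [19, 21, 39, 55, 66, 94, 95]

Answer: 16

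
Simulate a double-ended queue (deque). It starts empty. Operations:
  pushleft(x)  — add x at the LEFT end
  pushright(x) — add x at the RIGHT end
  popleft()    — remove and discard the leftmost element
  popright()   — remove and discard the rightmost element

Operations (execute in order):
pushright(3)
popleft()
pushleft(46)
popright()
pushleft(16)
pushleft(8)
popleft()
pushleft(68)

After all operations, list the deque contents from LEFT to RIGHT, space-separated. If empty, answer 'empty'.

pushright(3): [3]
popleft(): []
pushleft(46): [46]
popright(): []
pushleft(16): [16]
pushleft(8): [8, 16]
popleft(): [16]
pushleft(68): [68, 16]

Answer: 68 16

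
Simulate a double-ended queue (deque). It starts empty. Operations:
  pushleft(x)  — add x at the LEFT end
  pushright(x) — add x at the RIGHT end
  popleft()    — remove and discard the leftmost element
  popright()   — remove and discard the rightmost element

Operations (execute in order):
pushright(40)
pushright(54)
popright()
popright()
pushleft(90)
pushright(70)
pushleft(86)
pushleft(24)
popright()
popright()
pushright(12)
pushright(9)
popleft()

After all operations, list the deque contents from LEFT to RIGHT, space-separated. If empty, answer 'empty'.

pushright(40): [40]
pushright(54): [40, 54]
popright(): [40]
popright(): []
pushleft(90): [90]
pushright(70): [90, 70]
pushleft(86): [86, 90, 70]
pushleft(24): [24, 86, 90, 70]
popright(): [24, 86, 90]
popright(): [24, 86]
pushright(12): [24, 86, 12]
pushright(9): [24, 86, 12, 9]
popleft(): [86, 12, 9]

Answer: 86 12 9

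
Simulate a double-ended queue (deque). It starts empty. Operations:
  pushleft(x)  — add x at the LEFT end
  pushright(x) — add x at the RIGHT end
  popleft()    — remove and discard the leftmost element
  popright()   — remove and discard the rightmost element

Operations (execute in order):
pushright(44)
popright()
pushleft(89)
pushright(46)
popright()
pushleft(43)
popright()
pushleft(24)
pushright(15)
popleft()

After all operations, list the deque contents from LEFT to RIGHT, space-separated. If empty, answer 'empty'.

Answer: 43 15

Derivation:
pushright(44): [44]
popright(): []
pushleft(89): [89]
pushright(46): [89, 46]
popright(): [89]
pushleft(43): [43, 89]
popright(): [43]
pushleft(24): [24, 43]
pushright(15): [24, 43, 15]
popleft(): [43, 15]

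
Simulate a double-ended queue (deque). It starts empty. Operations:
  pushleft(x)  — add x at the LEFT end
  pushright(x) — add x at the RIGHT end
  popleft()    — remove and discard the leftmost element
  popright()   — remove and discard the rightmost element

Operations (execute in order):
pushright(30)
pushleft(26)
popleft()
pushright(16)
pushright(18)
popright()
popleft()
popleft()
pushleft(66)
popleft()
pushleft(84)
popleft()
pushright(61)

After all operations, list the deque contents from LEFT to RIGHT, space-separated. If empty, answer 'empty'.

pushright(30): [30]
pushleft(26): [26, 30]
popleft(): [30]
pushright(16): [30, 16]
pushright(18): [30, 16, 18]
popright(): [30, 16]
popleft(): [16]
popleft(): []
pushleft(66): [66]
popleft(): []
pushleft(84): [84]
popleft(): []
pushright(61): [61]

Answer: 61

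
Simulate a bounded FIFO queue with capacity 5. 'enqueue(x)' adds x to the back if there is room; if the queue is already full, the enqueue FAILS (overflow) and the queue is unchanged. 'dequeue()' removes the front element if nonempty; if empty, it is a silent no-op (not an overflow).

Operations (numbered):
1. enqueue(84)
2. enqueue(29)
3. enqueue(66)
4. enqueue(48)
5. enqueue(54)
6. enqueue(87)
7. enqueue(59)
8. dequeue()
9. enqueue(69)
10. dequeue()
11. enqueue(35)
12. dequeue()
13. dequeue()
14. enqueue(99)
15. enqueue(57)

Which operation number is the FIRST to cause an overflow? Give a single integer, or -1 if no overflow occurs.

1. enqueue(84): size=1
2. enqueue(29): size=2
3. enqueue(66): size=3
4. enqueue(48): size=4
5. enqueue(54): size=5
6. enqueue(87): size=5=cap → OVERFLOW (fail)
7. enqueue(59): size=5=cap → OVERFLOW (fail)
8. dequeue(): size=4
9. enqueue(69): size=5
10. dequeue(): size=4
11. enqueue(35): size=5
12. dequeue(): size=4
13. dequeue(): size=3
14. enqueue(99): size=4
15. enqueue(57): size=5

Answer: 6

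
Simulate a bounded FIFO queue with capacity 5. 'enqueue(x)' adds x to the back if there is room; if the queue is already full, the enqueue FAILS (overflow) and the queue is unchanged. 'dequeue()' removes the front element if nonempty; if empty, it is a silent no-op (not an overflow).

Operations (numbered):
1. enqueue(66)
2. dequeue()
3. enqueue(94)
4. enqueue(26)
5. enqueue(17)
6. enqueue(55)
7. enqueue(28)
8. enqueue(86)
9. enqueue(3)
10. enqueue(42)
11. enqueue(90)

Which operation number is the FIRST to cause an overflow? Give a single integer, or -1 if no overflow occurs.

1. enqueue(66): size=1
2. dequeue(): size=0
3. enqueue(94): size=1
4. enqueue(26): size=2
5. enqueue(17): size=3
6. enqueue(55): size=4
7. enqueue(28): size=5
8. enqueue(86): size=5=cap → OVERFLOW (fail)
9. enqueue(3): size=5=cap → OVERFLOW (fail)
10. enqueue(42): size=5=cap → OVERFLOW (fail)
11. enqueue(90): size=5=cap → OVERFLOW (fail)

Answer: 8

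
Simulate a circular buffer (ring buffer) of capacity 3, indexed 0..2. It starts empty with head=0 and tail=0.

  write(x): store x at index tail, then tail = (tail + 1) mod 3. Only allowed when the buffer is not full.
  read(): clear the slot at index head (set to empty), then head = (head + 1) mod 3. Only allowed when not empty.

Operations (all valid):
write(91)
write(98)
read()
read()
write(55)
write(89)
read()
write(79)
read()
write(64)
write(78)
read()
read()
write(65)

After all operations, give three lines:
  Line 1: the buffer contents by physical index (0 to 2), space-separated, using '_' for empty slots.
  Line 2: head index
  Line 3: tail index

Answer: 78 65 _
0
2

Derivation:
write(91): buf=[91 _ _], head=0, tail=1, size=1
write(98): buf=[91 98 _], head=0, tail=2, size=2
read(): buf=[_ 98 _], head=1, tail=2, size=1
read(): buf=[_ _ _], head=2, tail=2, size=0
write(55): buf=[_ _ 55], head=2, tail=0, size=1
write(89): buf=[89 _ 55], head=2, tail=1, size=2
read(): buf=[89 _ _], head=0, tail=1, size=1
write(79): buf=[89 79 _], head=0, tail=2, size=2
read(): buf=[_ 79 _], head=1, tail=2, size=1
write(64): buf=[_ 79 64], head=1, tail=0, size=2
write(78): buf=[78 79 64], head=1, tail=1, size=3
read(): buf=[78 _ 64], head=2, tail=1, size=2
read(): buf=[78 _ _], head=0, tail=1, size=1
write(65): buf=[78 65 _], head=0, tail=2, size=2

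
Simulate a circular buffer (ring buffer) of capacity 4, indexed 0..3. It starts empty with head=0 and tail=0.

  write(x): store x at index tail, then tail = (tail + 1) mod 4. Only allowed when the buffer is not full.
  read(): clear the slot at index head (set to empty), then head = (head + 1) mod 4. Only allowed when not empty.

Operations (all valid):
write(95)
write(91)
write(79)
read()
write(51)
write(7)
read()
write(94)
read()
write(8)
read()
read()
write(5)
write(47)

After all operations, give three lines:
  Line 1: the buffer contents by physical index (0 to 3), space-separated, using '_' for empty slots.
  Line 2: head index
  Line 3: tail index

Answer: 47 94 8 5
1
1

Derivation:
write(95): buf=[95 _ _ _], head=0, tail=1, size=1
write(91): buf=[95 91 _ _], head=0, tail=2, size=2
write(79): buf=[95 91 79 _], head=0, tail=3, size=3
read(): buf=[_ 91 79 _], head=1, tail=3, size=2
write(51): buf=[_ 91 79 51], head=1, tail=0, size=3
write(7): buf=[7 91 79 51], head=1, tail=1, size=4
read(): buf=[7 _ 79 51], head=2, tail=1, size=3
write(94): buf=[7 94 79 51], head=2, tail=2, size=4
read(): buf=[7 94 _ 51], head=3, tail=2, size=3
write(8): buf=[7 94 8 51], head=3, tail=3, size=4
read(): buf=[7 94 8 _], head=0, tail=3, size=3
read(): buf=[_ 94 8 _], head=1, tail=3, size=2
write(5): buf=[_ 94 8 5], head=1, tail=0, size=3
write(47): buf=[47 94 8 5], head=1, tail=1, size=4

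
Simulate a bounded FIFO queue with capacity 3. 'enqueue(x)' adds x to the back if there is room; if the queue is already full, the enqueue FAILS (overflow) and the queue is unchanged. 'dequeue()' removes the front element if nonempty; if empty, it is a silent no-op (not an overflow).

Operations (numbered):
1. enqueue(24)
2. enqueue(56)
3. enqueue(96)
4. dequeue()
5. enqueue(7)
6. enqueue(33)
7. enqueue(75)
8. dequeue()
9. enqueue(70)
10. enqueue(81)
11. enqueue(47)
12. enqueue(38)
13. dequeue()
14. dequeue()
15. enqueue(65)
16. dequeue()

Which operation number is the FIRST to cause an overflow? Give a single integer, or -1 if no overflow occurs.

Answer: 6

Derivation:
1. enqueue(24): size=1
2. enqueue(56): size=2
3. enqueue(96): size=3
4. dequeue(): size=2
5. enqueue(7): size=3
6. enqueue(33): size=3=cap → OVERFLOW (fail)
7. enqueue(75): size=3=cap → OVERFLOW (fail)
8. dequeue(): size=2
9. enqueue(70): size=3
10. enqueue(81): size=3=cap → OVERFLOW (fail)
11. enqueue(47): size=3=cap → OVERFLOW (fail)
12. enqueue(38): size=3=cap → OVERFLOW (fail)
13. dequeue(): size=2
14. dequeue(): size=1
15. enqueue(65): size=2
16. dequeue(): size=1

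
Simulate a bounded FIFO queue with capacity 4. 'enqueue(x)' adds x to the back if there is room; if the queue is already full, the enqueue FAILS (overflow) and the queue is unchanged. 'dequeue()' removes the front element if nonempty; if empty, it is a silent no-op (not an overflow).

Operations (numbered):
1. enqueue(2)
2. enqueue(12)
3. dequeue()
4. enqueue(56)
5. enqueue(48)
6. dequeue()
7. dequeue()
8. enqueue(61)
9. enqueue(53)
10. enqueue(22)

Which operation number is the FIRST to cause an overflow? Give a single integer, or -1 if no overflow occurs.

1. enqueue(2): size=1
2. enqueue(12): size=2
3. dequeue(): size=1
4. enqueue(56): size=2
5. enqueue(48): size=3
6. dequeue(): size=2
7. dequeue(): size=1
8. enqueue(61): size=2
9. enqueue(53): size=3
10. enqueue(22): size=4

Answer: -1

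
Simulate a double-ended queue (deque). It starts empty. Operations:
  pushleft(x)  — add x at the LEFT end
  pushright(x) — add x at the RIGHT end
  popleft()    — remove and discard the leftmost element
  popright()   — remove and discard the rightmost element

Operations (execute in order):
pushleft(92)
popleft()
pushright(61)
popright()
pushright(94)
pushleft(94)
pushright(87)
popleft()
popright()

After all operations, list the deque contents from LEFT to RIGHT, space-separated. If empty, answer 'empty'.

pushleft(92): [92]
popleft(): []
pushright(61): [61]
popright(): []
pushright(94): [94]
pushleft(94): [94, 94]
pushright(87): [94, 94, 87]
popleft(): [94, 87]
popright(): [94]

Answer: 94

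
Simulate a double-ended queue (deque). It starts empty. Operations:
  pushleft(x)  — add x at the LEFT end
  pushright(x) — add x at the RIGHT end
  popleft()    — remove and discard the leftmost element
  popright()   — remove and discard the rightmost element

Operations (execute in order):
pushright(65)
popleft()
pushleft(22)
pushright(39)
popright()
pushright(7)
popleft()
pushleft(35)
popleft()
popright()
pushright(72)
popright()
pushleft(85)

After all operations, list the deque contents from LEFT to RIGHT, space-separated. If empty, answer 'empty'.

Answer: 85

Derivation:
pushright(65): [65]
popleft(): []
pushleft(22): [22]
pushright(39): [22, 39]
popright(): [22]
pushright(7): [22, 7]
popleft(): [7]
pushleft(35): [35, 7]
popleft(): [7]
popright(): []
pushright(72): [72]
popright(): []
pushleft(85): [85]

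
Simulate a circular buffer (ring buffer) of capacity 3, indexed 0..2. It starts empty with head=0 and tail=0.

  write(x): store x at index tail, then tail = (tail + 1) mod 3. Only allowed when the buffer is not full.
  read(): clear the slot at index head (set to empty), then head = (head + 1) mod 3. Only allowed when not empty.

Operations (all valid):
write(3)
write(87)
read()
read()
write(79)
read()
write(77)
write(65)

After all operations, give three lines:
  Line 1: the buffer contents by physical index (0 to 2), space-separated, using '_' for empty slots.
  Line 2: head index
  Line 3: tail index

Answer: 77 65 _
0
2

Derivation:
write(3): buf=[3 _ _], head=0, tail=1, size=1
write(87): buf=[3 87 _], head=0, tail=2, size=2
read(): buf=[_ 87 _], head=1, tail=2, size=1
read(): buf=[_ _ _], head=2, tail=2, size=0
write(79): buf=[_ _ 79], head=2, tail=0, size=1
read(): buf=[_ _ _], head=0, tail=0, size=0
write(77): buf=[77 _ _], head=0, tail=1, size=1
write(65): buf=[77 65 _], head=0, tail=2, size=2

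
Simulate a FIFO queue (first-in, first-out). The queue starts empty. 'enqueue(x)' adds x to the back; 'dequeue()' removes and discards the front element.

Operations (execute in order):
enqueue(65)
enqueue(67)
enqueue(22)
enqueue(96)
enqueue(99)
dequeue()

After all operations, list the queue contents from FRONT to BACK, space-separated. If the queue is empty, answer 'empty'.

Answer: 67 22 96 99

Derivation:
enqueue(65): [65]
enqueue(67): [65, 67]
enqueue(22): [65, 67, 22]
enqueue(96): [65, 67, 22, 96]
enqueue(99): [65, 67, 22, 96, 99]
dequeue(): [67, 22, 96, 99]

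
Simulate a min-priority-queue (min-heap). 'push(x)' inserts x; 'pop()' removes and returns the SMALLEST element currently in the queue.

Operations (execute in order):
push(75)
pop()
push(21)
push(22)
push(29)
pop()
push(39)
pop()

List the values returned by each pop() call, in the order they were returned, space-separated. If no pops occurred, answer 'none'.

Answer: 75 21 22

Derivation:
push(75): heap contents = [75]
pop() → 75: heap contents = []
push(21): heap contents = [21]
push(22): heap contents = [21, 22]
push(29): heap contents = [21, 22, 29]
pop() → 21: heap contents = [22, 29]
push(39): heap contents = [22, 29, 39]
pop() → 22: heap contents = [29, 39]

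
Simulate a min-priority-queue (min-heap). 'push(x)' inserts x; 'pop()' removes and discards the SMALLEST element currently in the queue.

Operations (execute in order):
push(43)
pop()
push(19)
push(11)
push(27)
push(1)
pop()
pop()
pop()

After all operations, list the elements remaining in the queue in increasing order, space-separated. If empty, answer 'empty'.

push(43): heap contents = [43]
pop() → 43: heap contents = []
push(19): heap contents = [19]
push(11): heap contents = [11, 19]
push(27): heap contents = [11, 19, 27]
push(1): heap contents = [1, 11, 19, 27]
pop() → 1: heap contents = [11, 19, 27]
pop() → 11: heap contents = [19, 27]
pop() → 19: heap contents = [27]

Answer: 27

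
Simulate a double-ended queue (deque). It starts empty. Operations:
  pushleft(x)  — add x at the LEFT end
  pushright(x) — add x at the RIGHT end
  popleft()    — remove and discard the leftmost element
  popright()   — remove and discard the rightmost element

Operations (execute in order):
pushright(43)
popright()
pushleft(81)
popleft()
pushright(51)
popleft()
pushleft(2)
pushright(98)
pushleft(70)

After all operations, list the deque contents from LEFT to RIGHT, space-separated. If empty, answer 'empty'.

pushright(43): [43]
popright(): []
pushleft(81): [81]
popleft(): []
pushright(51): [51]
popleft(): []
pushleft(2): [2]
pushright(98): [2, 98]
pushleft(70): [70, 2, 98]

Answer: 70 2 98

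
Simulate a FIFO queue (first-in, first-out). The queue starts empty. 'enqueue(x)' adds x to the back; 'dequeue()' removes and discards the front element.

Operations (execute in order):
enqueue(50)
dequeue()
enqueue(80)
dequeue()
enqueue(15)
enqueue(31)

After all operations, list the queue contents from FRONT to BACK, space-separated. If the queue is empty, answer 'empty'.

enqueue(50): [50]
dequeue(): []
enqueue(80): [80]
dequeue(): []
enqueue(15): [15]
enqueue(31): [15, 31]

Answer: 15 31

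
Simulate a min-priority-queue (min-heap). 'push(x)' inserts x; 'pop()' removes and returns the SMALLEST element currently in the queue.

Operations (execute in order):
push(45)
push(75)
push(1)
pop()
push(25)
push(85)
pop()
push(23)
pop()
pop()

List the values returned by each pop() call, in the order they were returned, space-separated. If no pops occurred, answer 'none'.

Answer: 1 25 23 45

Derivation:
push(45): heap contents = [45]
push(75): heap contents = [45, 75]
push(1): heap contents = [1, 45, 75]
pop() → 1: heap contents = [45, 75]
push(25): heap contents = [25, 45, 75]
push(85): heap contents = [25, 45, 75, 85]
pop() → 25: heap contents = [45, 75, 85]
push(23): heap contents = [23, 45, 75, 85]
pop() → 23: heap contents = [45, 75, 85]
pop() → 45: heap contents = [75, 85]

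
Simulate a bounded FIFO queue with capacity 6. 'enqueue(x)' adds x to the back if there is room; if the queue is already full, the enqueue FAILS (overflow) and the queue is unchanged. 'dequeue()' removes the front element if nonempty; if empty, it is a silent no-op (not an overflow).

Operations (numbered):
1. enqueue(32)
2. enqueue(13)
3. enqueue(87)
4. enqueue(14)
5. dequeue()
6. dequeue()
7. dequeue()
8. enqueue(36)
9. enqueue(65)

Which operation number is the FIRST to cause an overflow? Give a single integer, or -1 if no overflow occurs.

1. enqueue(32): size=1
2. enqueue(13): size=2
3. enqueue(87): size=3
4. enqueue(14): size=4
5. dequeue(): size=3
6. dequeue(): size=2
7. dequeue(): size=1
8. enqueue(36): size=2
9. enqueue(65): size=3

Answer: -1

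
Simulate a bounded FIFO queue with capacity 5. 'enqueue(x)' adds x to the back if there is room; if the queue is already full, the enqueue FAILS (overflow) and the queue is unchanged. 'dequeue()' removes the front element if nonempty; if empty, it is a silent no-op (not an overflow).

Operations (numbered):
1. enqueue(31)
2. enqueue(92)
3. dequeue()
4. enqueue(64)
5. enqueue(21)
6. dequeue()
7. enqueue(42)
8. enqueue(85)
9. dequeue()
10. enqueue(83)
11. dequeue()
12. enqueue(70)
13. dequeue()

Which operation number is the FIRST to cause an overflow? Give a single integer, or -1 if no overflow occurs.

1. enqueue(31): size=1
2. enqueue(92): size=2
3. dequeue(): size=1
4. enqueue(64): size=2
5. enqueue(21): size=3
6. dequeue(): size=2
7. enqueue(42): size=3
8. enqueue(85): size=4
9. dequeue(): size=3
10. enqueue(83): size=4
11. dequeue(): size=3
12. enqueue(70): size=4
13. dequeue(): size=3

Answer: -1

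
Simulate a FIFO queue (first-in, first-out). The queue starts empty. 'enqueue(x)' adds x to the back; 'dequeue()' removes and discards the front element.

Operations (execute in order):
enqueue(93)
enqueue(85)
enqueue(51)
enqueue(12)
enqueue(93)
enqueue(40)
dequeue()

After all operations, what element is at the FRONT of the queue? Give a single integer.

Answer: 85

Derivation:
enqueue(93): queue = [93]
enqueue(85): queue = [93, 85]
enqueue(51): queue = [93, 85, 51]
enqueue(12): queue = [93, 85, 51, 12]
enqueue(93): queue = [93, 85, 51, 12, 93]
enqueue(40): queue = [93, 85, 51, 12, 93, 40]
dequeue(): queue = [85, 51, 12, 93, 40]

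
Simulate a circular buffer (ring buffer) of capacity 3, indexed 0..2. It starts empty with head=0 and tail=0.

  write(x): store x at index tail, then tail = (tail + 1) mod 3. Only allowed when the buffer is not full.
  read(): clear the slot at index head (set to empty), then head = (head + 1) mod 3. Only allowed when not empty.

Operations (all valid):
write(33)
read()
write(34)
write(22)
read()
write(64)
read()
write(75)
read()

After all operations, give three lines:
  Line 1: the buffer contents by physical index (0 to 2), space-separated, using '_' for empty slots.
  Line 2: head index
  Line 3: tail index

Answer: _ 75 _
1
2

Derivation:
write(33): buf=[33 _ _], head=0, tail=1, size=1
read(): buf=[_ _ _], head=1, tail=1, size=0
write(34): buf=[_ 34 _], head=1, tail=2, size=1
write(22): buf=[_ 34 22], head=1, tail=0, size=2
read(): buf=[_ _ 22], head=2, tail=0, size=1
write(64): buf=[64 _ 22], head=2, tail=1, size=2
read(): buf=[64 _ _], head=0, tail=1, size=1
write(75): buf=[64 75 _], head=0, tail=2, size=2
read(): buf=[_ 75 _], head=1, tail=2, size=1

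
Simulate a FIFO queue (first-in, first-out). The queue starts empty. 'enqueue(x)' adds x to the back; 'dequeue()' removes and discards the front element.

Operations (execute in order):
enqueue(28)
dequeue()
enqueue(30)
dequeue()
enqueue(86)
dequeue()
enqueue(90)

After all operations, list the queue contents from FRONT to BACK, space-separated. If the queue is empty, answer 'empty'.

enqueue(28): [28]
dequeue(): []
enqueue(30): [30]
dequeue(): []
enqueue(86): [86]
dequeue(): []
enqueue(90): [90]

Answer: 90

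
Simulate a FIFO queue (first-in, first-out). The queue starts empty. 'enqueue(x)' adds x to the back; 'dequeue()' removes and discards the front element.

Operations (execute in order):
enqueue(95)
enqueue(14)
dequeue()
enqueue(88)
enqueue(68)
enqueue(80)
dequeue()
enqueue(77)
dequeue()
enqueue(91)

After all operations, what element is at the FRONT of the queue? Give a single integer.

Answer: 68

Derivation:
enqueue(95): queue = [95]
enqueue(14): queue = [95, 14]
dequeue(): queue = [14]
enqueue(88): queue = [14, 88]
enqueue(68): queue = [14, 88, 68]
enqueue(80): queue = [14, 88, 68, 80]
dequeue(): queue = [88, 68, 80]
enqueue(77): queue = [88, 68, 80, 77]
dequeue(): queue = [68, 80, 77]
enqueue(91): queue = [68, 80, 77, 91]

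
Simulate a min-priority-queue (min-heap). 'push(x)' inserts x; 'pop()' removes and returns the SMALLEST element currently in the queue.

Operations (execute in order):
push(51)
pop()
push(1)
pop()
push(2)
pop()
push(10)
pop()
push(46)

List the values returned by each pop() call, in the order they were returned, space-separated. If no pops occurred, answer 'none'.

push(51): heap contents = [51]
pop() → 51: heap contents = []
push(1): heap contents = [1]
pop() → 1: heap contents = []
push(2): heap contents = [2]
pop() → 2: heap contents = []
push(10): heap contents = [10]
pop() → 10: heap contents = []
push(46): heap contents = [46]

Answer: 51 1 2 10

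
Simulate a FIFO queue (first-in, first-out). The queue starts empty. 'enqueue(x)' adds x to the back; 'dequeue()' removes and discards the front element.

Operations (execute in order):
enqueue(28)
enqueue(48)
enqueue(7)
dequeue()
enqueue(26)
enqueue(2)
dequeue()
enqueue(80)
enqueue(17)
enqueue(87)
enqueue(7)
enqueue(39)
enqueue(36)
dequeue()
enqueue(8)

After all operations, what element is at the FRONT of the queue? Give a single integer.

enqueue(28): queue = [28]
enqueue(48): queue = [28, 48]
enqueue(7): queue = [28, 48, 7]
dequeue(): queue = [48, 7]
enqueue(26): queue = [48, 7, 26]
enqueue(2): queue = [48, 7, 26, 2]
dequeue(): queue = [7, 26, 2]
enqueue(80): queue = [7, 26, 2, 80]
enqueue(17): queue = [7, 26, 2, 80, 17]
enqueue(87): queue = [7, 26, 2, 80, 17, 87]
enqueue(7): queue = [7, 26, 2, 80, 17, 87, 7]
enqueue(39): queue = [7, 26, 2, 80, 17, 87, 7, 39]
enqueue(36): queue = [7, 26, 2, 80, 17, 87, 7, 39, 36]
dequeue(): queue = [26, 2, 80, 17, 87, 7, 39, 36]
enqueue(8): queue = [26, 2, 80, 17, 87, 7, 39, 36, 8]

Answer: 26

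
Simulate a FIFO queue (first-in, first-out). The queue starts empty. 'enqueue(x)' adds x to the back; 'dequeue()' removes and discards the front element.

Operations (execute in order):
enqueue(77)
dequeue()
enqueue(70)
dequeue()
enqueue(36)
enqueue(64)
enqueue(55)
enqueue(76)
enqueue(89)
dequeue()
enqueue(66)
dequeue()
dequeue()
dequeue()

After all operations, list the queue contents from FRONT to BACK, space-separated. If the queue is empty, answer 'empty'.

enqueue(77): [77]
dequeue(): []
enqueue(70): [70]
dequeue(): []
enqueue(36): [36]
enqueue(64): [36, 64]
enqueue(55): [36, 64, 55]
enqueue(76): [36, 64, 55, 76]
enqueue(89): [36, 64, 55, 76, 89]
dequeue(): [64, 55, 76, 89]
enqueue(66): [64, 55, 76, 89, 66]
dequeue(): [55, 76, 89, 66]
dequeue(): [76, 89, 66]
dequeue(): [89, 66]

Answer: 89 66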